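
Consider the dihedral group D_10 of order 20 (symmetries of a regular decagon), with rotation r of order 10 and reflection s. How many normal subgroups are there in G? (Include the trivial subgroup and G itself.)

G has 22 subgroups. Checking conjugation-invariance by order — order 1: 1/1 normal; order 2: 1/11 normal; order 4: 0/5 normal; order 5: 1/1 normal; order 10: 3/3 normal; order 20: 1/1 normal.
Total normal subgroups: 7.

7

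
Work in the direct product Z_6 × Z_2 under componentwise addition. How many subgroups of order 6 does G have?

3

|G| = 12 and 6 | 12, so subgroups of order 6 are possible by Lagrange.
The subgroups of order 6 are: {(0,0), (0,1), (2,0), (2,1), (4,0), (4,1)}; {(0,0), (1,0), (2,0), (3,0), (4,0), (5,0)}; {(0,0), (1,1), (2,0), (3,1), (4,0), (5,1)}.
So G has 3 subgroups of order 6.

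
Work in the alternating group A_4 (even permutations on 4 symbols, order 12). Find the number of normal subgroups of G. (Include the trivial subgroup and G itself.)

G has 10 subgroups. Checking conjugation-invariance by order — order 1: 1/1 normal; order 2: 0/3 normal; order 3: 0/4 normal; order 4: 1/1 normal; order 12: 1/1 normal.
Total normal subgroups: 3.

3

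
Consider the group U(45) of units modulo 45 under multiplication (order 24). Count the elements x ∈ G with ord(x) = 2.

The elements of order 2 are: 19, 26, 44.
That's 3.

3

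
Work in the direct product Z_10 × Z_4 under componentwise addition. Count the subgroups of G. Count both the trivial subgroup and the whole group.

16

|G| = 40, so by Lagrange every subgroup order divides 40. Divisors: 1, 2, 4, 5, 8, 10, 20, 40.
Subgroups by order — order 1: 1; order 2: 3; order 4: 3; order 5: 1; order 8: 1; order 10: 3; order 20: 3; order 40: 1.
Total: 1 + 3 + 3 + 1 + 1 + 3 + 3 + 1 = 16.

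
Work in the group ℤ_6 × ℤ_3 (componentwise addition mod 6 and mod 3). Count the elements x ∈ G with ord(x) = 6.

8

An element (a,b) has order lcm(ord(a), ord(b)); count pairs with lcm equal to 6.
Enumerating gives 8 such elements.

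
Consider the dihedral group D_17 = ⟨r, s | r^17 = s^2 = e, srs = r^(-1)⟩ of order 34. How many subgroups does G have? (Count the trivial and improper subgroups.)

|G| = 34, so by Lagrange every subgroup order divides 34. Divisors: 1, 2, 17, 34.
Subgroups by order — order 1: 1; order 2: 17; order 17: 1; order 34: 1.
Total: 1 + 17 + 1 + 1 = 20.

20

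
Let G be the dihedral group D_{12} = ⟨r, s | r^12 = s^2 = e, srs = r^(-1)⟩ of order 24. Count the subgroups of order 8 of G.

|G| = 24 and 8 | 24, so subgroups of order 8 are possible by Lagrange.
The subgroups of order 8 are: {e, r^3, r^6, r^9, rs, r^4s, r^7s, r^10s}; {e, r^3, r^6, r^9, r^2s, r^5s, r^8s, r^11s}; {e, r^3, r^6, r^9, s, r^3s, r^6s, r^9s}.
So G has 3 subgroups of order 8.

3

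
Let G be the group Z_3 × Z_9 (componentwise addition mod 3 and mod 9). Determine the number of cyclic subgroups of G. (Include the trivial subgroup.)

8

Group the elements of G by the cyclic subgroup they generate; each cyclic subgroup of order d accounts for φ(d) elements.
Cyclic subgroups by order — order 1: 1; order 3: 4; order 9: 3.
Total: 8.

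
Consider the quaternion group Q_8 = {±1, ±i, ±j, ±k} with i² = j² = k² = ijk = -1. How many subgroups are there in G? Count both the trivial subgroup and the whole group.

|G| = 8, so by Lagrange every subgroup order divides 8. Divisors: 1, 2, 4, 8.
Subgroups by order — order 1: 1; order 2: 1; order 4: 3; order 8: 1.
Total: 1 + 1 + 3 + 1 = 6.

6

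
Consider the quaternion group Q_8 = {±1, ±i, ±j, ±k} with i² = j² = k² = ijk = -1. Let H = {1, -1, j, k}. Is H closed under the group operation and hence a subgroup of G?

No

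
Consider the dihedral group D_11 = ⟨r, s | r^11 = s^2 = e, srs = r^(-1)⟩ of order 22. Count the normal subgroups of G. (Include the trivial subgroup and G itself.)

3

G has 14 subgroups. Checking conjugation-invariance by order — order 1: 1/1 normal; order 2: 0/11 normal; order 11: 1/1 normal; order 22: 1/1 normal.
Total normal subgroups: 3.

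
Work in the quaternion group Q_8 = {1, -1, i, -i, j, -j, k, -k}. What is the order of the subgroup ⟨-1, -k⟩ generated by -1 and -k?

4

|⟨-1⟩| = 2 and |⟨-k⟩| = 4, so |H| is a multiple of lcm(2, 4) = 4 and divides |G| = 8.
Closing under the operation: H = {1, -1, k, -k}, so |H| = 4.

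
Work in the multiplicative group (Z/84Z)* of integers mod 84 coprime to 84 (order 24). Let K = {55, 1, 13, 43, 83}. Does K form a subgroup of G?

|K| = 5 does not divide |G| = 24, so by Lagrange K is not a subgroup.

No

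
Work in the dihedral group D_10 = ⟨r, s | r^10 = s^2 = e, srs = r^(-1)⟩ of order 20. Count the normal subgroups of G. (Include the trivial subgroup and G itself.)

7

G has 22 subgroups. Checking conjugation-invariance by order — order 1: 1/1 normal; order 2: 1/11 normal; order 4: 0/5 normal; order 5: 1/1 normal; order 10: 3/3 normal; order 20: 1/1 normal.
Total normal subgroups: 7.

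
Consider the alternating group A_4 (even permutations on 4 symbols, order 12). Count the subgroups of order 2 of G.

|G| = 12 and 2 | 12, so subgroups of order 2 are possible by Lagrange.
The subgroups of order 2 are: {e, (1 2)(3 4)}; {e, (1 3)(2 4)}; {e, (1 4)(2 3)}.
So G has 3 subgroups of order 2.

3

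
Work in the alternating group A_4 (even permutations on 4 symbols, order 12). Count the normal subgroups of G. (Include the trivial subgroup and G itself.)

3

G has 10 subgroups. Checking conjugation-invariance by order — order 1: 1/1 normal; order 2: 0/3 normal; order 3: 0/4 normal; order 4: 1/1 normal; order 12: 1/1 normal.
Total normal subgroups: 3.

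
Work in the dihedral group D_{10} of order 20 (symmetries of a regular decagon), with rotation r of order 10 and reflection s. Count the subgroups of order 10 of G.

|G| = 20 and 10 | 20, so subgroups of order 10 are possible by Lagrange.
The subgroups of order 10 are: {e, r, r^2, r^3, r^4, r^5, r^6, r^7, r^8, r^9}; {e, r^2, r^4, r^6, r^8, s, r^2s, r^4s, r^6s, r^8s}; {e, r^2, r^4, r^6, r^8, rs, r^3s, r^5s, r^7s, r^9s}.
So G has 3 subgroups of order 10.

3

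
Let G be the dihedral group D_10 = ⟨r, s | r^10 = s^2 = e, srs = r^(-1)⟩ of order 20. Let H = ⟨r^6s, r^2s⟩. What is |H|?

|⟨r^6s⟩| = 2 and |⟨r^2s⟩| = 2, so |H| is a multiple of lcm(2, 2) = 2 and divides |G| = 20.
Closing under the operation: H = {e, r^2, r^4, r^6, r^8, s, r^2s, r^4s, r^6s, r^8s}, so |H| = 10.

10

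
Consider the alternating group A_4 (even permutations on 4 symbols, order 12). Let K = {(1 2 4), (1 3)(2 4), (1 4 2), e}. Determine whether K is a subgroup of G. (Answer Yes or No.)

No

Closure fails: (1 2 4) ∘ (1 3)(2 4) = (1 3 2) ∉ K. So K is not a subgroup.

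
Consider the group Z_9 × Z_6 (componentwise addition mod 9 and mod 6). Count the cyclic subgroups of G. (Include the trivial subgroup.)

16

Group the elements of G by the cyclic subgroup they generate; each cyclic subgroup of order d accounts for φ(d) elements.
Cyclic subgroups by order — order 1: 1; order 2: 1; order 3: 4; order 6: 4; order 9: 3; order 18: 3.
Total: 16.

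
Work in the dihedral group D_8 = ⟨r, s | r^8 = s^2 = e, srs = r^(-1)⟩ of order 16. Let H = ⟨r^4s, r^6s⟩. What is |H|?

8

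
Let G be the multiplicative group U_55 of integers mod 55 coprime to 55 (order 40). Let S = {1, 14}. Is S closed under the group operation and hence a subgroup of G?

14 ∈ S but its inverse 4 ∉ S, so S is not a subgroup.

No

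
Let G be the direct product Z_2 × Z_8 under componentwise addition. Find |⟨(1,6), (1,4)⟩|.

|⟨(1,6)⟩| = 4 and |⟨(1,4)⟩| = 2, so |H| is a multiple of lcm(4, 2) = 4 and divides |G| = 16.
Closing under the operation: H = {(0,0), (0,2), (0,4), (0,6), (1,0), (1,2), (1,4), (1,6)}, so |H| = 8.

8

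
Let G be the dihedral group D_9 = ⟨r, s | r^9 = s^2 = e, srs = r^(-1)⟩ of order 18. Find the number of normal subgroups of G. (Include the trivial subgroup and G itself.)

4

G has 16 subgroups. Checking conjugation-invariance by order — order 1: 1/1 normal; order 2: 0/9 normal; order 3: 1/1 normal; order 6: 0/3 normal; order 9: 1/1 normal; order 18: 1/1 normal.
Total normal subgroups: 4.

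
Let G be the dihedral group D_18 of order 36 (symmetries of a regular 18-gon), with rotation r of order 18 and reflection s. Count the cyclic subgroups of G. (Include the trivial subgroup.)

24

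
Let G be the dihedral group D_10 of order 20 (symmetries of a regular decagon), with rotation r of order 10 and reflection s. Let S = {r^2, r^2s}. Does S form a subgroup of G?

The identity e ∉ S, so S is not a subgroup.

No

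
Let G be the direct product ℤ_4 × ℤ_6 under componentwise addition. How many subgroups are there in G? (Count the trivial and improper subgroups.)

16

|G| = 24, so by Lagrange every subgroup order divides 24. Divisors: 1, 2, 3, 4, 6, 8, 12, 24.
Subgroups by order — order 1: 1; order 2: 3; order 3: 1; order 4: 3; order 6: 3; order 8: 1; order 12: 3; order 24: 1.
Total: 1 + 3 + 1 + 3 + 3 + 1 + 3 + 1 = 16.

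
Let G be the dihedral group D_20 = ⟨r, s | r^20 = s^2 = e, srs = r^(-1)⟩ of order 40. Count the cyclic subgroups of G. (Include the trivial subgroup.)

A cyclic subgroup of order d is generated by each of its φ(d) elements of order d, so the cyclic subgroups of order d number (#elements of order d)/φ(d).
Cyclic subgroups by order — order 1: 1; order 2: 21; order 4: 1; order 5: 1; order 10: 1; order 20: 1.
Total: 26.

26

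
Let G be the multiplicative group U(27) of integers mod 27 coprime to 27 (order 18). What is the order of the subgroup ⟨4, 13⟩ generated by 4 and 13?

|⟨4⟩| = 9 and |⟨13⟩| = 9, so |H| is a multiple of lcm(9, 9) = 9 and divides |G| = 18.
Closing under the operation: H = {1, 4, 7, 10, 13, 16, 19, 22, 25}, so |H| = 9.

9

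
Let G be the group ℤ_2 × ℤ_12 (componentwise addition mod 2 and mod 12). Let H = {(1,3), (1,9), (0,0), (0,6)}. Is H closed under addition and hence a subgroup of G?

Yes

|H| = 4 divides |G| = 24, consistent with Lagrange.
H contains the identity, every element's inverse is in H, and H is closed under +: it is a subgroup.
In fact H = ⟨(1,9)⟩.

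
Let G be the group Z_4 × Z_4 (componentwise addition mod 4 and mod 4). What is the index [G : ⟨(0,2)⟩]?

8

|⟨(0,2)⟩| = 2 and |G| = 16.
By Lagrange, [G : H] = |G|/|H| = 16/2 = 8.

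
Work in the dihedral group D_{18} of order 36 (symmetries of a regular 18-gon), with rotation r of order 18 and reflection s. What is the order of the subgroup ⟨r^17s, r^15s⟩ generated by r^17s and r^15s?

18

|⟨r^17s⟩| = 2 and |⟨r^15s⟩| = 2, so |H| is a multiple of lcm(2, 2) = 2 and divides |G| = 36.
Closing under the operation: H = {e, r^2, r^4, r^6, r^8, r^10, r^12, r^14, r^16, rs, r^3s, r^5s, r^7s, r^9s, r^11s, r^13s, r^15s, r^17s}, so |H| = 18.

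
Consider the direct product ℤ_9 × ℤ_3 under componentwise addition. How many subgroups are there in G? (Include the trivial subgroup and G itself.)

10

|G| = 27, so by Lagrange every subgroup order divides 27. Divisors: 1, 3, 9, 27.
Subgroups by order — order 1: 1; order 3: 4; order 9: 4; order 27: 1.
Total: 1 + 4 + 4 + 1 = 10.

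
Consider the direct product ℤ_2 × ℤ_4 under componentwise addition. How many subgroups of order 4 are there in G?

|G| = 8 and 4 | 8, so subgroups of order 4 are possible by Lagrange.
The subgroups of order 4 are: {(0,0), (0,1), (0,2), (0,3)}; {(0,0), (0,2), (1,0), (1,2)}; {(0,0), (0,2), (1,1), (1,3)}.
So G has 3 subgroups of order 4.

3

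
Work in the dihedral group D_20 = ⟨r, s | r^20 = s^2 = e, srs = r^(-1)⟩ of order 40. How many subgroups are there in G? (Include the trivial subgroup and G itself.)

48

|G| = 40, so by Lagrange every subgroup order divides 40. Divisors: 1, 2, 4, 5, 8, 10, 20, 40.
Subgroups by order — order 1: 1; order 2: 21; order 4: 11; order 5: 1; order 8: 5; order 10: 5; order 20: 3; order 40: 1.
Total: 1 + 21 + 11 + 1 + 5 + 5 + 3 + 1 = 48.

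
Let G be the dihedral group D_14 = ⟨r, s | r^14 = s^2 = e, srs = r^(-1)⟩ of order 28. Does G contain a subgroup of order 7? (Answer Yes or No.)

Yes

7 | 28. A subgroup of order 7 is {e, r^2, r^4, r^6, r^8, r^10, r^12}.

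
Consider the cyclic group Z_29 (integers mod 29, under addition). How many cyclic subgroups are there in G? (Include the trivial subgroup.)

2

A cyclic subgroup of order d is generated by each of its φ(d) elements of order d, so the cyclic subgroups of order d number (#elements of order d)/φ(d).
Cyclic subgroups by order — order 1: 1; order 29: 1.
Total: 2.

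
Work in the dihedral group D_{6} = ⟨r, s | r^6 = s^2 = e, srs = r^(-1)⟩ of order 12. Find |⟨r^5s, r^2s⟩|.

|⟨r^5s⟩| = 2 and |⟨r^2s⟩| = 2, so |H| is a multiple of lcm(2, 2) = 2 and divides |G| = 12.
Closing under the operation: H = {e, r^3, r^2s, r^5s}, so |H| = 4.

4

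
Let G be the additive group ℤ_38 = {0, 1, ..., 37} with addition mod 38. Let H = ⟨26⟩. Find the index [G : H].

2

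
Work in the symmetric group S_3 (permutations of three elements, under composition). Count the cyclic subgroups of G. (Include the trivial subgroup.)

5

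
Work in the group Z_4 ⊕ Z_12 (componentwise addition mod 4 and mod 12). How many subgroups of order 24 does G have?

|G| = 48 and 24 | 48, so subgroups of order 24 are possible by Lagrange.
The subgroups of order 24 are: {(0,0), (0,1), (0,2), (0,3), (0,4), (0,5), (0,6), (0,7), (0,8), (0,9), (0,10), (0,11), (2,0), (2,1), (2,2), (2,3), (2,4), (2,5), (2,6), (2,7), (2,8), (2,9), (2,10), (2,11)}; {(0,0), (0,2), (0,4), (0,6), (0,8), (0,10), (1,0), (1,2), (1,4), (1,6), (1,8), (1,10), (2,0), (2,2), (2,4), (2,6), (2,8), (2,10), (3,0), (3,2), (3,4), (3,6), (3,8), (3,10)}; {(0,0), (0,2), (0,4), (0,6), (0,8), (0,10), (1,1), (1,3), (1,5), (1,7), (1,9), (1,11), (2,0), (2,2), (2,4), (2,6), (2,8), (2,10), (3,1), (3,3), (3,5), (3,7), (3,9), (3,11)}.
So G has 3 subgroups of order 24.

3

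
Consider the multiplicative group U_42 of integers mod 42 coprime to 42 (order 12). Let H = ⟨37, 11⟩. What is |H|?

|⟨37⟩| = 3 and |⟨11⟩| = 6, so |H| is a multiple of lcm(3, 6) = 6 and divides |G| = 12.
Closing under the operation: H = {1, 11, 23, 25, 29, 37}, so |H| = 6.

6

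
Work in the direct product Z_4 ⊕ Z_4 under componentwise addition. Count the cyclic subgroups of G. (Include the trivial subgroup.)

Each element a generates a cyclic subgroup ⟨a⟩; distinct elements may generate the same one (a cyclic group of order d has φ(d) generators).
Cyclic subgroups by order — order 1: 1; order 2: 3; order 4: 6.
Total: 10.

10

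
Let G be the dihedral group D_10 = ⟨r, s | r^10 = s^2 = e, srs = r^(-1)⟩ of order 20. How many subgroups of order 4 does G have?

|G| = 20 and 4 | 20, so subgroups of order 4 are possible by Lagrange.
The subgroups of order 4 are: {e, r^5, r^2s, r^7s}; {e, r^5, r^3s, r^8s}; {e, r^5, r^4s, r^9s}; {e, r^5, s, r^5s}; … (5 in all).
So G has 5 subgroups of order 4.

5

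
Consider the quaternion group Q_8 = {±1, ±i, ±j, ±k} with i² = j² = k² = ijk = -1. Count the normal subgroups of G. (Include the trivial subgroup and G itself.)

6

G has 6 subgroups. Checking conjugation-invariance by order — order 1: 1/1 normal; order 2: 1/1 normal; order 4: 3/3 normal; order 8: 1/1 normal.
Total normal subgroups: 6.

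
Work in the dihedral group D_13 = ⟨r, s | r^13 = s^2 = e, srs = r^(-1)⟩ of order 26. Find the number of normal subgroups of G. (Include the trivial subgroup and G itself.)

G has 16 subgroups. Checking conjugation-invariance by order — order 1: 1/1 normal; order 2: 0/13 normal; order 13: 1/1 normal; order 26: 1/1 normal.
Total normal subgroups: 3.

3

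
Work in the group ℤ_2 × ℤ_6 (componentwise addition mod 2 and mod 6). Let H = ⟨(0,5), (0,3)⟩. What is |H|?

6

|⟨(0,5)⟩| = 6 and |⟨(0,3)⟩| = 2, so |H| is a multiple of lcm(6, 2) = 6 and divides |G| = 12.
Closing under the operation: H = {(0,0), (0,1), (0,2), (0,3), (0,4), (0,5)}, so |H| = 6.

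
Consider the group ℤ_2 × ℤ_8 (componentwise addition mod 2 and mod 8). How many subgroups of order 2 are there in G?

3

|G| = 16 and 2 | 16, so subgroups of order 2 are possible by Lagrange.
The subgroups of order 2 are: {(0,0), (0,4)}; {(0,0), (1,0)}; {(0,0), (1,4)}.
So G has 3 subgroups of order 2.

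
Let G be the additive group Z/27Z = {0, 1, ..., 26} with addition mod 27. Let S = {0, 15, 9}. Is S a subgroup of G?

No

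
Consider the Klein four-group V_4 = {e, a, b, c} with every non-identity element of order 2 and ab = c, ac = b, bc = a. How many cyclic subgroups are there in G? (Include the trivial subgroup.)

4

Group the elements of G by the cyclic subgroup they generate; each cyclic subgroup of order d accounts for φ(d) elements.
Cyclic subgroups by order — order 1: 1; order 2: 3.
Total: 4.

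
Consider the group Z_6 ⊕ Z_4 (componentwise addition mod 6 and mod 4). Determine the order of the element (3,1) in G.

4

The order of (3,1) in Z_6 × Z_4 is lcm(ord(3) in Z_6, ord(1) in Z_4).
ord(3) = 2 and ord(1) = 4, so |⟨(3,1)⟩| = lcm(2, 4) = 4.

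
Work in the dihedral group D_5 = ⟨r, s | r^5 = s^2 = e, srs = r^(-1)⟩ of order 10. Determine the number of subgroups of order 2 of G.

|G| = 10 and 2 | 10, so subgroups of order 2 are possible by Lagrange.
The subgroups of order 2 are: {e, r^2s}; {e, r^3s}; {e, r^4s}; {e, rs}; … (5 in all).
So G has 5 subgroups of order 2.

5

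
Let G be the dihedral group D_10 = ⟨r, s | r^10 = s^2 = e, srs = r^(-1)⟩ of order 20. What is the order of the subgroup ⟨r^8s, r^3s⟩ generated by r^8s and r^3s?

4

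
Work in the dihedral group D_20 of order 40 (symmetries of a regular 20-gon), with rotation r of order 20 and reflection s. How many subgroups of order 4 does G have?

11

|G| = 40 and 4 | 40, so subgroups of order 4 are possible by Lagrange.
The subgroups of order 4 are: {e, r^10, s, r^10s}; {e, r^10, rs, r^11s}; {e, r^10, r^2s, r^12s}; {e, r^10, r^3s, r^13s}; … (11 in all).
So G has 11 subgroups of order 4.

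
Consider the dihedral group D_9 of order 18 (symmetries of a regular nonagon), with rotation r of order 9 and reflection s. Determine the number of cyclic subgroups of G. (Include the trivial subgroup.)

Each element a generates a cyclic subgroup ⟨a⟩; distinct elements may generate the same one (a cyclic group of order d has φ(d) generators).
Cyclic subgroups by order — order 1: 1; order 2: 9; order 3: 1; order 9: 1.
Total: 12.

12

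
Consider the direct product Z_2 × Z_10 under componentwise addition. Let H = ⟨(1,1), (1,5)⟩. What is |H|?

10

|⟨(1,1)⟩| = 10 and |⟨(1,5)⟩| = 2, so |H| is a multiple of lcm(10, 2) = 10 and divides |G| = 20.
Closing under the operation: H = {(0,0), (0,2), (0,4), (0,6), (0,8), (1,1), (1,3), (1,5), (1,7), (1,9)}, so |H| = 10.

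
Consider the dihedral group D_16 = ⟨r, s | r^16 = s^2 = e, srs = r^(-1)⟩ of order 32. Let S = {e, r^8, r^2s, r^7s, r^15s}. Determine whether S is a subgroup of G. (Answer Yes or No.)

|S| = 5 does not divide |G| = 32, so by Lagrange S is not a subgroup.

No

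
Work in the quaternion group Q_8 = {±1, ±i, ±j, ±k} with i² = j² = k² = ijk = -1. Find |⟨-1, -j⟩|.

4

|⟨-1⟩| = 2 and |⟨-j⟩| = 4, so |H| is a multiple of lcm(2, 4) = 4 and divides |G| = 8.
Closing under the operation: H = {1, -1, j, -j}, so |H| = 4.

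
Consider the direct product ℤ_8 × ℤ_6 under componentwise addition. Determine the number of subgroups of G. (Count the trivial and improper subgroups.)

22

|G| = 48, so by Lagrange every subgroup order divides 48. Divisors: 1, 2, 3, 4, 6, 8, 12, 16, 24, 48.
Subgroups by order — order 1: 1; order 2: 3; order 3: 1; order 4: 3; order 6: 3; order 8: 3; order 12: 3; order 16: 1; order 24: 3; order 48: 1.
Total: 1 + 3 + 1 + 3 + 3 + 3 + 3 + 1 + 3 + 1 = 22.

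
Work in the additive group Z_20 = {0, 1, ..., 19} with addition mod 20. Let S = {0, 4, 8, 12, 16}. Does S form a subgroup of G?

Yes

|S| = 5 divides |G| = 20, consistent with Lagrange.
S contains the identity, every element's inverse is in S, and S is closed under +: it is a subgroup.
In fact S = ⟨16⟩.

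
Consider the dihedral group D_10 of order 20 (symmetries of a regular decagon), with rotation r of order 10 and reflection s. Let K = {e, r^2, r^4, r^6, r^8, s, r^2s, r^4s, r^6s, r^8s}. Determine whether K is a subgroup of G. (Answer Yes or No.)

Yes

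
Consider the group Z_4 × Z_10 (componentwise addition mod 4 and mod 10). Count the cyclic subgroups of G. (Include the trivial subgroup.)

12

Each element a generates a cyclic subgroup ⟨a⟩; distinct elements may generate the same one (a cyclic group of order d has φ(d) generators).
Cyclic subgroups by order — order 1: 1; order 2: 3; order 4: 2; order 5: 1; order 10: 3; order 20: 2.
Total: 12.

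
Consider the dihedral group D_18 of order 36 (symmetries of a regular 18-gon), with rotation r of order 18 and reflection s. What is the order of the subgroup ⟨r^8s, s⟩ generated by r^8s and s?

18

|⟨r^8s⟩| = 2 and |⟨s⟩| = 2, so |H| is a multiple of lcm(2, 2) = 2 and divides |G| = 36.
Closing under the operation: H = {e, r^2, r^4, r^6, r^8, r^10, r^12, r^14, r^16, s, r^2s, r^4s, r^6s, r^8s, r^10s, r^12s, r^14s, r^16s}, so |H| = 18.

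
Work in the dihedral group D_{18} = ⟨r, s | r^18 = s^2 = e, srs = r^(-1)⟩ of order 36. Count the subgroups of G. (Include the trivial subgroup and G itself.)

|G| = 36, so by Lagrange every subgroup order divides 36. Divisors: 1, 2, 3, 4, 6, 9, 12, 18, 36.
Subgroups by order — order 1: 1; order 2: 19; order 3: 1; order 4: 9; order 6: 7; order 9: 1; order 12: 3; order 18: 3; order 36: 1.
Total: 1 + 19 + 1 + 9 + 7 + 1 + 3 + 3 + 1 = 45.

45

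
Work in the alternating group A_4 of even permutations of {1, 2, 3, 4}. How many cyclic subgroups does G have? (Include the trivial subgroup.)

Each element a generates a cyclic subgroup ⟨a⟩; distinct elements may generate the same one (a cyclic group of order d has φ(d) generators).
Cyclic subgroups by order — order 1: 1; order 2: 3; order 3: 4.
Total: 8.

8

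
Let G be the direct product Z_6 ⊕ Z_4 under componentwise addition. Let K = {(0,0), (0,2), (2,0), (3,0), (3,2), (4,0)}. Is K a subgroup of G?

Closure fails: (0,2) + (4,0) = (4,2) ∉ K. So K is not a subgroup.

No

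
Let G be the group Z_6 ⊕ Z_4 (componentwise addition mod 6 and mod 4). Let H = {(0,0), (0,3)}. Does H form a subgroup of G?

No

(0,3) ∈ H but its inverse (0,1) ∉ H, so H is not a subgroup.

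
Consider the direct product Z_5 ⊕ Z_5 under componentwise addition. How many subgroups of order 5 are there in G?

6

|G| = 25 and 5 | 25, so subgroups of order 5 are possible by Lagrange.
The subgroups of order 5 are: {(0,0), (0,1), (0,2), (0,3), (0,4)}; {(0,0), (1,0), (2,0), (3,0), (4,0)}; {(0,0), (1,1), (2,2), (3,3), (4,4)}; {(0,0), (1,2), (2,4), (3,1), (4,3)}; … (6 in all).
So G has 6 subgroups of order 5.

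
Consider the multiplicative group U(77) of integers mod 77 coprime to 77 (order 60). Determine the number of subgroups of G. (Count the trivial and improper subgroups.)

20

|G| = 60, so by Lagrange every subgroup order divides 60. Divisors: 1, 2, 3, 4, 5, 6, 10, 12, 15, 20, 30, 60.
Subgroups by order — order 1: 1; order 2: 3; order 3: 1; order 4: 1; order 5: 1; order 6: 3; order 10: 3; order 12: 1; order 15: 1; order 20: 1; order 30: 3; order 60: 1.
Total: 1 + 3 + 1 + 1 + 1 + 3 + 3 + 1 + 1 + 1 + 3 + 1 = 20.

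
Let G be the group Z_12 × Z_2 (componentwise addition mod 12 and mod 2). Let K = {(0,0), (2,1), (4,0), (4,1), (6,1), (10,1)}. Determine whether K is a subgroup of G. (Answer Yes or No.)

(4,0) ∈ K but its inverse (8,0) ∉ K, so K is not a subgroup.

No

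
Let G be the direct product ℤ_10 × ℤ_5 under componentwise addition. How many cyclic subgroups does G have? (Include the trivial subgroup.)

14

A cyclic subgroup of order d is generated by each of its φ(d) elements of order d, so the cyclic subgroups of order d number (#elements of order d)/φ(d).
Cyclic subgroups by order — order 1: 1; order 2: 1; order 5: 6; order 10: 6.
Total: 14.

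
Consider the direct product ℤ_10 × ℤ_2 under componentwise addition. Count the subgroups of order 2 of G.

3

|G| = 20 and 2 | 20, so subgroups of order 2 are possible by Lagrange.
The subgroups of order 2 are: {(0,0), (0,1)}; {(0,0), (5,0)}; {(0,0), (5,1)}.
So G has 3 subgroups of order 2.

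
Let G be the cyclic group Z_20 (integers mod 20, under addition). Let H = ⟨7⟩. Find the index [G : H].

1

|⟨7⟩| = 20 and |G| = 20.
By Lagrange, [G : H] = |G|/|H| = 20/20 = 1.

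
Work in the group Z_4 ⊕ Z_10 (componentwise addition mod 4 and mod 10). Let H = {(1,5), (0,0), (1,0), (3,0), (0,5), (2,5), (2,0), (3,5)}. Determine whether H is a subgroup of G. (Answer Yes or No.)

|H| = 8 divides |G| = 40, consistent with Lagrange.
H contains the identity, every element's inverse is in H, and H is closed under +: it is a subgroup.

Yes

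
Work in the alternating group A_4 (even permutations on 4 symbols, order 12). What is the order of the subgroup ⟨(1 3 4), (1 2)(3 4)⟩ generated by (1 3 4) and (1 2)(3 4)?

12

|⟨(1 3 4)⟩| = 3 and |⟨(1 2)(3 4)⟩| = 2, so |H| is a multiple of lcm(3, 2) = 6 and divides |G| = 12.
Closing {(1 3 4), (1 2)(3 4)} under the group operation gives all of G, so |H| = 12.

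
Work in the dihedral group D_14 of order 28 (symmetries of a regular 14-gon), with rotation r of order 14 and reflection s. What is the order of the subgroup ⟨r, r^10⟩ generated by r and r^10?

14

|⟨r⟩| = 14 and |⟨r^10⟩| = 7, so |H| is a multiple of lcm(14, 7) = 14 and divides |G| = 28.
Closing under the operation: H = {e, r, r^2, r^3, r^4, r^5, r^6, r^7, r^8, r^9, r^10, r^11, r^12, r^13}, so |H| = 14.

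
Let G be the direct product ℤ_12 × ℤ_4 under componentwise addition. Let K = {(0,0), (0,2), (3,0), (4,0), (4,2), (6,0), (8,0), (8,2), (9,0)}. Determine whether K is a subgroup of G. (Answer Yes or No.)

No

|K| = 9 does not divide |G| = 48, so by Lagrange K is not a subgroup.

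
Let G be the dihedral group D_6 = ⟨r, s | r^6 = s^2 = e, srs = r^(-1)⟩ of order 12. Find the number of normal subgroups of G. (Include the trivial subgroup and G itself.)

G has 16 subgroups. Checking conjugation-invariance by order — order 1: 1/1 normal; order 2: 1/7 normal; order 3: 1/1 normal; order 4: 0/3 normal; order 6: 3/3 normal; order 12: 1/1 normal.
Total normal subgroups: 7.

7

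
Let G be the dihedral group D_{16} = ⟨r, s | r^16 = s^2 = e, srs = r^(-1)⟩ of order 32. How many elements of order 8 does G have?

4

The elements of order 8 are: r^2, r^6, r^10, r^14.
That's 4.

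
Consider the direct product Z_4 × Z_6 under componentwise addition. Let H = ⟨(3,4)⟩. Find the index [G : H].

2

|⟨(3,4)⟩| = 12 and |G| = 24.
By Lagrange, [G : H] = |G|/|H| = 24/12 = 2.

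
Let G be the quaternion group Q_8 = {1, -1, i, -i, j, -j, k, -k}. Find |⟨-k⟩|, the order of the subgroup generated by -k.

4

Computing powers of -k: the smallest k with (-k)^k = e is k = 4.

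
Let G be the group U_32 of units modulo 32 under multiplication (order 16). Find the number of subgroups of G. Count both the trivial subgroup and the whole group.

|G| = 16, so by Lagrange every subgroup order divides 16. Divisors: 1, 2, 4, 8, 16.
Subgroups by order — order 1: 1; order 2: 3; order 4: 3; order 8: 3; order 16: 1.
Total: 1 + 3 + 3 + 3 + 1 = 11.

11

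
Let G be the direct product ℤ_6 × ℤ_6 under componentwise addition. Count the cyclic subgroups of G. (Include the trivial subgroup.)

20

Each element a generates a cyclic subgroup ⟨a⟩; distinct elements may generate the same one (a cyclic group of order d has φ(d) generators).
Cyclic subgroups by order — order 1: 1; order 2: 3; order 3: 4; order 6: 12.
Total: 20.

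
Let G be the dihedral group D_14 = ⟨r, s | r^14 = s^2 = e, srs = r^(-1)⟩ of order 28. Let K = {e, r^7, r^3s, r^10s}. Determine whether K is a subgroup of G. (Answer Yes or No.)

|K| = 4 divides |G| = 28, consistent with Lagrange.
K contains the identity, every element's inverse is in K, and K is closed under ·: it is a subgroup.

Yes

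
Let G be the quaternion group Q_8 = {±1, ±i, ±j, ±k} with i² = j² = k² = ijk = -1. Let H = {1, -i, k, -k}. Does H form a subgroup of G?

No

-i ∈ H but its inverse i ∉ H, so H is not a subgroup.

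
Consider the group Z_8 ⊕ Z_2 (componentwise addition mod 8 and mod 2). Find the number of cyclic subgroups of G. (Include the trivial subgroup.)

8

Each element a generates a cyclic subgroup ⟨a⟩; distinct elements may generate the same one (a cyclic group of order d has φ(d) generators).
Cyclic subgroups by order — order 1: 1; order 2: 3; order 4: 2; order 8: 2.
Total: 8.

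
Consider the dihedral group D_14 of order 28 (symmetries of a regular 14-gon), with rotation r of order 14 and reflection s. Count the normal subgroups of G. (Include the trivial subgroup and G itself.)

G has 28 subgroups. Checking conjugation-invariance by order — order 1: 1/1 normal; order 2: 1/15 normal; order 4: 0/7 normal; order 7: 1/1 normal; order 14: 3/3 normal; order 28: 1/1 normal.
Total normal subgroups: 7.

7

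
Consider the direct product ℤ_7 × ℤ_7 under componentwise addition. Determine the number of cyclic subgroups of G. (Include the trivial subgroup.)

Group the elements of G by the cyclic subgroup they generate; each cyclic subgroup of order d accounts for φ(d) elements.
Cyclic subgroups by order — order 1: 1; order 7: 8.
Total: 9.

9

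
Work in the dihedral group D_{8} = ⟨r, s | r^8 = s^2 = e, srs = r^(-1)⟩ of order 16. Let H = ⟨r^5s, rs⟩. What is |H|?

|⟨r^5s⟩| = 2 and |⟨rs⟩| = 2, so |H| is a multiple of lcm(2, 2) = 2 and divides |G| = 16.
Closing under the operation: H = {e, r^4, rs, r^5s}, so |H| = 4.

4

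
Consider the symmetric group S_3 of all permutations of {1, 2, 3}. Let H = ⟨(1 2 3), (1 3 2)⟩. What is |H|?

|⟨(1 2 3)⟩| = 3 and |⟨(1 3 2)⟩| = 3, so |H| is a multiple of lcm(3, 3) = 3 and divides |G| = 6.
Closing under the operation: H = {e, (1 2 3), (1 3 2)}, so |H| = 3.

3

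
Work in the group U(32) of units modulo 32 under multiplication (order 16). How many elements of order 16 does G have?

No element of G has order 16 (even though 16 | 16).

0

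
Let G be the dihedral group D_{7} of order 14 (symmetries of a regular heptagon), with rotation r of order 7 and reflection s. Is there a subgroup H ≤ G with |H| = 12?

No

12 does not divide |G| = 14, so by Lagrange no subgroup of order 12 exists.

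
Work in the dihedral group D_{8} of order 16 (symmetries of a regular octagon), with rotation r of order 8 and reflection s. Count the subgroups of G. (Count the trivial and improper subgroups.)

|G| = 16, so by Lagrange every subgroup order divides 16. Divisors: 1, 2, 4, 8, 16.
Subgroups by order — order 1: 1; order 2: 9; order 4: 5; order 8: 3; order 16: 1.
Total: 1 + 9 + 5 + 3 + 1 = 19.

19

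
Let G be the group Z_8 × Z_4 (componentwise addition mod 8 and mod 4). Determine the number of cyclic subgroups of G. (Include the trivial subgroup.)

14

Each element a generates a cyclic subgroup ⟨a⟩; distinct elements may generate the same one (a cyclic group of order d has φ(d) generators).
Cyclic subgroups by order — order 1: 1; order 2: 3; order 4: 6; order 8: 4.
Total: 14.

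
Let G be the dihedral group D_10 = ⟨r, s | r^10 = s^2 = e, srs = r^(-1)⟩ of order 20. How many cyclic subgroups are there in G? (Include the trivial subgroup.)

Each element a generates a cyclic subgroup ⟨a⟩; distinct elements may generate the same one (a cyclic group of order d has φ(d) generators).
Cyclic subgroups by order — order 1: 1; order 2: 11; order 5: 1; order 10: 1.
Total: 14.

14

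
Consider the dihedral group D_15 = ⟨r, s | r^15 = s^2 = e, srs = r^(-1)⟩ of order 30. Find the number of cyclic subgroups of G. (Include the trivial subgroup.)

Each element a generates a cyclic subgroup ⟨a⟩; distinct elements may generate the same one (a cyclic group of order d has φ(d) generators).
Cyclic subgroups by order — order 1: 1; order 2: 15; order 3: 1; order 5: 1; order 15: 1.
Total: 19.

19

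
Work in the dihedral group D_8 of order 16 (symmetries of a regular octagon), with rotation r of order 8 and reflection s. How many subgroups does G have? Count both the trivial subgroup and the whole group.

|G| = 16, so by Lagrange every subgroup order divides 16. Divisors: 1, 2, 4, 8, 16.
Subgroups by order — order 1: 1; order 2: 9; order 4: 5; order 8: 3; order 16: 1.
Total: 1 + 9 + 5 + 3 + 1 = 19.

19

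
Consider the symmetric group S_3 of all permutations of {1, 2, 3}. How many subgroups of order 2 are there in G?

|G| = 6 and 2 | 6, so subgroups of order 2 are possible by Lagrange.
The subgroups of order 2 are: {e, (1 2)}; {e, (1 3)}; {e, (2 3)}.
So G has 3 subgroups of order 2.

3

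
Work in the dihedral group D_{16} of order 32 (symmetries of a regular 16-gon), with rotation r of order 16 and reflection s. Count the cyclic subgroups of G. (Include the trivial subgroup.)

Group the elements of G by the cyclic subgroup they generate; each cyclic subgroup of order d accounts for φ(d) elements.
Cyclic subgroups by order — order 1: 1; order 2: 17; order 4: 1; order 8: 1; order 16: 1.
Total: 21.

21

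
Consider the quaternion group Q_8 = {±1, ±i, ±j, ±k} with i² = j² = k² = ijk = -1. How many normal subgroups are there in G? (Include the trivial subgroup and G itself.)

6

G has 6 subgroups. Checking conjugation-invariance by order — order 1: 1/1 normal; order 2: 1/1 normal; order 4: 3/3 normal; order 8: 1/1 normal.
Total normal subgroups: 6.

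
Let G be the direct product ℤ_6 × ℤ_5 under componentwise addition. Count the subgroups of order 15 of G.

|G| = 30 and 15 | 30, so subgroups of order 15 are possible by Lagrange.
The subgroups of order 15 are: {(0,0), (0,1), (0,2), (0,3), (0,4), (2,0), (2,1), (2,2), (2,3), (2,4), (4,0), (4,1), (4,2), (4,3), (4,4)}.
So G has 1 subgroup of order 15.

1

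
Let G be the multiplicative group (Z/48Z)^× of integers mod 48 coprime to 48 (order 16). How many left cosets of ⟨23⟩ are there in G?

|⟨23⟩| = 2 and |G| = 16.
By Lagrange, [G : H] = |G|/|H| = 16/2 = 8.

8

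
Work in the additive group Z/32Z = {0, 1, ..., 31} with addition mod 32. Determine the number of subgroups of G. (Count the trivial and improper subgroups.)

Subgroups of the cyclic group Z/32Z correspond bijectively to divisors of 32.
Divisors of 32: 1, 2, 4, 8, 16, 32.
So Z/32Z has 6 subgroups.

6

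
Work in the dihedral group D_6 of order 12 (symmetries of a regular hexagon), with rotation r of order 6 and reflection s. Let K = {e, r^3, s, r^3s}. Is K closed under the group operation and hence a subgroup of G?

|K| = 4 divides |G| = 12, consistent with Lagrange.
K contains the identity, every element's inverse is in K, and K is closed under ·: it is a subgroup.

Yes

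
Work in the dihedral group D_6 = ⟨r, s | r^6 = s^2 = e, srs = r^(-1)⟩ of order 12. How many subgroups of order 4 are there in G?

3

|G| = 12 and 4 | 12, so subgroups of order 4 are possible by Lagrange.
The subgroups of order 4 are: {e, r^3, r^2s, r^5s}; {e, r^3, s, r^3s}; {e, r^3, rs, r^4s}.
So G has 3 subgroups of order 4.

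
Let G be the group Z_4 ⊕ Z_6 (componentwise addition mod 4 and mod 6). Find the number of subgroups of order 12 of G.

|G| = 24 and 12 | 24, so subgroups of order 12 are possible by Lagrange.
The subgroups of order 12 are: {(0,0), (0,1), (0,2), (0,3), (0,4), (0,5), (2,0), (2,1), (2,2), (2,3), (2,4), (2,5)}; {(0,0), (0,2), (0,4), (1,0), (1,2), (1,4), (2,0), (2,2), (2,4), (3,0), (3,2), (3,4)}; {(0,0), (0,2), (0,4), (1,1), (1,3), (1,5), (2,0), (2,2), (2,4), (3,1), (3,3), (3,5)}.
So G has 3 subgroups of order 12.

3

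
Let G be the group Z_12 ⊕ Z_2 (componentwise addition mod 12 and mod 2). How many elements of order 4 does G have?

4

An element (a,b) has order lcm(ord(a), ord(b)); count pairs with lcm equal to 4.
Enumerating gives 4 such elements.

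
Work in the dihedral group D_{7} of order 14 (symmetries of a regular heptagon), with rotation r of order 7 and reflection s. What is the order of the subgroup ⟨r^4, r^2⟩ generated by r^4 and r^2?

|⟨r^4⟩| = 7 and |⟨r^2⟩| = 7, so |H| is a multiple of lcm(7, 7) = 7 and divides |G| = 14.
Closing under the operation: H = {e, r, r^2, r^3, r^4, r^5, r^6}, so |H| = 7.

7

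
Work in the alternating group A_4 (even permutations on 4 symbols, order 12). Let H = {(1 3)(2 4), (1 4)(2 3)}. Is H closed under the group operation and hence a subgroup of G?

No

The identity e ∉ H, so H is not a subgroup.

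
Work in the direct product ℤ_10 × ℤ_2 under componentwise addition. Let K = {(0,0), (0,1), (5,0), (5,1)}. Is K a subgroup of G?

Yes

|K| = 4 divides |G| = 20, consistent with Lagrange.
K contains the identity, every element's inverse is in K, and K is closed under +: it is a subgroup.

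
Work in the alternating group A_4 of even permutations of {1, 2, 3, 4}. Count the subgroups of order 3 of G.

4

|G| = 12 and 3 | 12, so subgroups of order 3 are possible by Lagrange.
The subgroups of order 3 are: {e, (1 2 3), (1 3 2)}; {e, (1 2 4), (1 4 2)}; {e, (1 3 4), (1 4 3)}; {e, (2 3 4), (2 4 3)}.
So G has 4 subgroups of order 3.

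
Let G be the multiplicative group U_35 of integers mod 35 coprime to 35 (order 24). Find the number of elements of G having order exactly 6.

6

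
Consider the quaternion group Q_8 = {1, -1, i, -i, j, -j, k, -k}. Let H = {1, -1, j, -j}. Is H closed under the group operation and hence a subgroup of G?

Yes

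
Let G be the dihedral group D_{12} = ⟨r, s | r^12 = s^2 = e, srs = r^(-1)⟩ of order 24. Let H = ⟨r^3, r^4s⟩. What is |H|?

|⟨r^3⟩| = 4 and |⟨r^4s⟩| = 2, so |H| is a multiple of lcm(4, 2) = 4 and divides |G| = 24.
Closing under the operation: H = {e, r^3, r^6, r^9, rs, r^4s, r^7s, r^10s}, so |H| = 8.

8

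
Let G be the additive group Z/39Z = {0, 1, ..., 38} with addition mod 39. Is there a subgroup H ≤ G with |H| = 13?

13 | 39. A subgroup of order 13 is {0, 3, 6, 9, 12, 15, 18, 21, 24, 27, 30, 33, 36}.

Yes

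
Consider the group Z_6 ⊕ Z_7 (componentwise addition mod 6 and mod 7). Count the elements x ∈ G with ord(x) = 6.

2

An element (a,b) has order lcm(ord(a), ord(b)); count pairs with lcm equal to 6.
Enumerating gives 2 such elements.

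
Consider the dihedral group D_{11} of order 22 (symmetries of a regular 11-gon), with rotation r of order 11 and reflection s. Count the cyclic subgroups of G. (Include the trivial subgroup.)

A cyclic subgroup of order d is generated by each of its φ(d) elements of order d, so the cyclic subgroups of order d number (#elements of order d)/φ(d).
Cyclic subgroups by order — order 1: 1; order 2: 11; order 11: 1.
Total: 13.

13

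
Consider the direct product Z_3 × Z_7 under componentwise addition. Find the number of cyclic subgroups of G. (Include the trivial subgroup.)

A cyclic subgroup of order d is generated by each of its φ(d) elements of order d, so the cyclic subgroups of order d number (#elements of order d)/φ(d).
Cyclic subgroups by order — order 1: 1; order 3: 1; order 7: 1; order 21: 1.
Total: 4.

4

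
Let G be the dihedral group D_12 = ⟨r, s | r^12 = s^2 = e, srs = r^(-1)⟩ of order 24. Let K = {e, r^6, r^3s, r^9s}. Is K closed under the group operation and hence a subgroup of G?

Yes

|K| = 4 divides |G| = 24, consistent with Lagrange.
K contains the identity, every element's inverse is in K, and K is closed under ·: it is a subgroup.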